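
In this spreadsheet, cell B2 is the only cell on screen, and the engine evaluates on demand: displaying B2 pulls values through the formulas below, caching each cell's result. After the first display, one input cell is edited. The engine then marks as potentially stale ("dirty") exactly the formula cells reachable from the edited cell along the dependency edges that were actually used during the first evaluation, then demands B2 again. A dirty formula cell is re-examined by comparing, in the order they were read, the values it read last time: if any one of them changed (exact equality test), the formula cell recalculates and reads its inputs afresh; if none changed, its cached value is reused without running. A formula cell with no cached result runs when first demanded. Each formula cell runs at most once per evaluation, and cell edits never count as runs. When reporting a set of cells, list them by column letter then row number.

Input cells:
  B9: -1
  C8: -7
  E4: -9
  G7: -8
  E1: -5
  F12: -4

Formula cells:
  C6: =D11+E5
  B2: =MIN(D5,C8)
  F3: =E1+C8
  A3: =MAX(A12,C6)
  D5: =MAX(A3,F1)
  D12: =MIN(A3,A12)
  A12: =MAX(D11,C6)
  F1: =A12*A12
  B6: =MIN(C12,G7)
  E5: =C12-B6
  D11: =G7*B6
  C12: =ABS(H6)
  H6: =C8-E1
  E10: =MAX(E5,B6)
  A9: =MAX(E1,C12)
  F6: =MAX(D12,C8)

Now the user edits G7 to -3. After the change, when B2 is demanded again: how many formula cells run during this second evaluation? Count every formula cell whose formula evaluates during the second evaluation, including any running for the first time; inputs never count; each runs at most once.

Run set: A3, A12, B2, B6, C6, D5, D11, E5, F1 (9 run).

Initial pass — values computed on the first demand:
  H6 = -7 - -5 = -2
  C12 = ABS(-2) = 2
  B6 = MIN(2, -8) = -8
  D11 = -8 * -8 = 64
  E5 = 2 - -8 = 10
  C6 = 64 + 10 = 74
  A12 = MAX(64, 74) = 74
  A3 = MAX(74, 74) = 74
  F1 = 74 * 74 = 5476
  D5 = MAX(74, 5476) = 5476
  B2 = MIN(5476, -7) = -7

Second demand — change propagation:
  B6: re-runs because G7 -8->-3; new result -3.
  D11: re-runs because G7 -8->-3; B6 -8->-3; new result 9.
  E5: re-runs because B6 -8->-3; new result 5.
  C6: re-runs because D11 64->9; E5 10->5; new result 14.
  A12: re-runs because D11 64->9; C6 74->14; new result 14.
  A3: re-runs because A12 74->14; C6 74->14; new result 14.
  F1: re-runs because A12 74->14; A12 74->14; new result 196.
  D5: re-runs because A3 74->14; F1 5476->196; new result 196.
  B2: re-runs because D5 5476->196; new result -7 (unchanged).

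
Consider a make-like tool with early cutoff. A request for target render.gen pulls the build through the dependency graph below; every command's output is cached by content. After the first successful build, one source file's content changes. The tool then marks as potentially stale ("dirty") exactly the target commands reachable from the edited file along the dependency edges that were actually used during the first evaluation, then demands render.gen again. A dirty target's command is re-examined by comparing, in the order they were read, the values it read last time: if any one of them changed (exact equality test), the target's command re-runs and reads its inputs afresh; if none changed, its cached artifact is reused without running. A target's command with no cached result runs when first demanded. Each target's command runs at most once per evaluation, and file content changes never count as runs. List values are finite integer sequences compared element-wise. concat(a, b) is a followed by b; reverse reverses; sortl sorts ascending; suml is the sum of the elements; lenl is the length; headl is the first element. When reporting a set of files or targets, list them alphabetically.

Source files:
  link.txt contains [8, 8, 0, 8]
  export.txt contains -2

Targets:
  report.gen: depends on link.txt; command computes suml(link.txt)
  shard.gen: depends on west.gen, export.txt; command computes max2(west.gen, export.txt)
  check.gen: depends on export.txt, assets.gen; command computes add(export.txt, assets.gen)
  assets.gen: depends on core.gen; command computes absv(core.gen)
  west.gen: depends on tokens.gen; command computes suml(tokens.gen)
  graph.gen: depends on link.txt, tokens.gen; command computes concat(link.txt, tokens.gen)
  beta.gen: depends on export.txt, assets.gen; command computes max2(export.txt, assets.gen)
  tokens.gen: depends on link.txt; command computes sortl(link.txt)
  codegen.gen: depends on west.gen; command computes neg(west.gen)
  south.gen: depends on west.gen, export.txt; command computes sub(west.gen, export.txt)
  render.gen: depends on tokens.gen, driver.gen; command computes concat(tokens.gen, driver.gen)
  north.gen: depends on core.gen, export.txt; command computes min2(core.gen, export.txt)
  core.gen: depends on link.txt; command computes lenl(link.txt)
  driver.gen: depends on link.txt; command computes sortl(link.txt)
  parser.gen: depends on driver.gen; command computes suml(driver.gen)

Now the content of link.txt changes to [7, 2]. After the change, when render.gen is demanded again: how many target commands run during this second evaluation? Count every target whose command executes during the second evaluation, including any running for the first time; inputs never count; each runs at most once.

3 target commands run: driver.gen, render.gen, tokens.gen.

First demand of the output computes:
  driver.gen = sortl([8, 8, 0, 8]) = [0, 8, 8, 8]
  tokens.gen = sortl([8, 8, 0, 8]) = [0, 8, 8, 8]
  render.gen = concat([0, 8, 8, 8], [0, 8, 8, 8]) = [0, 8, 8, 8, 0, 8, 8, 8]

After the edit, cleaning proceeds:
  driver.gen: a read changed (link.txt [8, 8, 0, 8]->[7, 2]) — executes, giving [2, 7].
  tokens.gen: a read changed (link.txt [8, 8, 0, 8]->[7, 2]) — executes, giving [2, 7].
  render.gen: a read changed (tokens.gen [0, 8, 8, 8]->[2, 7]; driver.gen [0, 8, 8, 8]->[2, 7]) — executes, giving [2, 7, 2, 7].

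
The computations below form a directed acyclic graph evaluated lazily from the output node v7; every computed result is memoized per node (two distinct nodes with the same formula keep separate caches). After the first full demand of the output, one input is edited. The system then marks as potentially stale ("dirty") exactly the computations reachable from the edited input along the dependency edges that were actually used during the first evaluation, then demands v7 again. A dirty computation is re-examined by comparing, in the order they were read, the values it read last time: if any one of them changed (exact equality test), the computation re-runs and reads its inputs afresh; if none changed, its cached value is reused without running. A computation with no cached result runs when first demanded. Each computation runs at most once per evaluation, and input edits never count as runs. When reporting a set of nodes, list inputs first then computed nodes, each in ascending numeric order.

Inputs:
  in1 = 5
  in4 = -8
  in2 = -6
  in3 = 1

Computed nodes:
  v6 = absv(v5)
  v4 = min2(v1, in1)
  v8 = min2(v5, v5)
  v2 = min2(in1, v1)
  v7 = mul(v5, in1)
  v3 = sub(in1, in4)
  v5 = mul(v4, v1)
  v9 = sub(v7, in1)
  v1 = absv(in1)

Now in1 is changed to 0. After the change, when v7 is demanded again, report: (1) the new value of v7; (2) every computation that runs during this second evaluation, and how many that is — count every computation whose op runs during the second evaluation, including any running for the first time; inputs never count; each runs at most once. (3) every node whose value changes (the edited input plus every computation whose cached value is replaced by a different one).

First demand of the output computes:
  v1 = absv(5) = 5
  v4 = min2(5, 5) = 5
  v5 = mul(5, 5) = 25
  v7 = mul(25, 5) = 125

After the edit, cleaning proceeds:
  v1: a read changed (in1 5->0) — executes, giving 0.
  v4: a read changed (v1 5->0; in1 5->0) — executes, giving 0.
  v5: a read changed (v4 5->0; v1 5->0) — executes, giving 0.
  v7: a read changed (v5 25->0; in1 5->0) — executes, giving 0.

Demanding v7 again yields 0.
4 computations run: v1, v4, v5, v7.
The nodes whose values change: in1, v1, v4, v5, v7.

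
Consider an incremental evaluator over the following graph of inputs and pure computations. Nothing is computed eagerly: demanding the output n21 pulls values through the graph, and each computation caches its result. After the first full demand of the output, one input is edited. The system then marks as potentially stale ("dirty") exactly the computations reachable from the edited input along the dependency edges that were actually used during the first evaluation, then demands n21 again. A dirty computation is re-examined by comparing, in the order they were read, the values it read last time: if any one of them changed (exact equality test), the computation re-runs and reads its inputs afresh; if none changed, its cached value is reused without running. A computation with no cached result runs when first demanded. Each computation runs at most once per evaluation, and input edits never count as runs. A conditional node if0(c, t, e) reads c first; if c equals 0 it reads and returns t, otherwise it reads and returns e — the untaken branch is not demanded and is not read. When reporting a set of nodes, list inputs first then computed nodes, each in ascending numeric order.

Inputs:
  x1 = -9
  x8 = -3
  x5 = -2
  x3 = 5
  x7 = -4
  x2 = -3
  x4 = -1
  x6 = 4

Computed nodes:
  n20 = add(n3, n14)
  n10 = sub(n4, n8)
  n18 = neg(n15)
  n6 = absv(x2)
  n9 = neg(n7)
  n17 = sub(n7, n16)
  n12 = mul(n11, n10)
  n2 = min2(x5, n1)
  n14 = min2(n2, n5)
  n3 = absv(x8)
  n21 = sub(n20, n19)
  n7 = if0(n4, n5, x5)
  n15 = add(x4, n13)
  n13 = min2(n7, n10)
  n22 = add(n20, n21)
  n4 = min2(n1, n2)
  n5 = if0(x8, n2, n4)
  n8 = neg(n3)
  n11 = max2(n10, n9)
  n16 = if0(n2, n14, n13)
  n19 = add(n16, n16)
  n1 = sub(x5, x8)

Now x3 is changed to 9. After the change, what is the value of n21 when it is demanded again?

Initial pass — values computed on the first demand:
  n1 = sub(-2, -3) = 1
  n2 = min2(-2, 1) = -2
  n3 = absv(-3) = 3
  n4 = min2(1, -2) = -2
  n5 = if0(x8=-3 -> else branch n4) = -2
  n7 = if0(n4=-2 -> else branch x5) = -2
  n8 = neg(3) = -3
  n10 = sub(-2, -3) = 1
  n13 = min2(-2, 1) = -2
  n14 = min2(-2, -2) = -2
  n16 = if0(n2=-2 -> else branch n13) = -2
  n19 = add(-2, -2) = -4
  n20 = add(3, -2) = 1
  n21 = sub(1, -4) = 5

Second demand — change propagation:
  no demanded computation ever read x3, so the edit dirties nothing and nothing runs.

The important point: nothing the output needs ever reads x3, so the edit is invisible to it.

n21 now evaluates to 5.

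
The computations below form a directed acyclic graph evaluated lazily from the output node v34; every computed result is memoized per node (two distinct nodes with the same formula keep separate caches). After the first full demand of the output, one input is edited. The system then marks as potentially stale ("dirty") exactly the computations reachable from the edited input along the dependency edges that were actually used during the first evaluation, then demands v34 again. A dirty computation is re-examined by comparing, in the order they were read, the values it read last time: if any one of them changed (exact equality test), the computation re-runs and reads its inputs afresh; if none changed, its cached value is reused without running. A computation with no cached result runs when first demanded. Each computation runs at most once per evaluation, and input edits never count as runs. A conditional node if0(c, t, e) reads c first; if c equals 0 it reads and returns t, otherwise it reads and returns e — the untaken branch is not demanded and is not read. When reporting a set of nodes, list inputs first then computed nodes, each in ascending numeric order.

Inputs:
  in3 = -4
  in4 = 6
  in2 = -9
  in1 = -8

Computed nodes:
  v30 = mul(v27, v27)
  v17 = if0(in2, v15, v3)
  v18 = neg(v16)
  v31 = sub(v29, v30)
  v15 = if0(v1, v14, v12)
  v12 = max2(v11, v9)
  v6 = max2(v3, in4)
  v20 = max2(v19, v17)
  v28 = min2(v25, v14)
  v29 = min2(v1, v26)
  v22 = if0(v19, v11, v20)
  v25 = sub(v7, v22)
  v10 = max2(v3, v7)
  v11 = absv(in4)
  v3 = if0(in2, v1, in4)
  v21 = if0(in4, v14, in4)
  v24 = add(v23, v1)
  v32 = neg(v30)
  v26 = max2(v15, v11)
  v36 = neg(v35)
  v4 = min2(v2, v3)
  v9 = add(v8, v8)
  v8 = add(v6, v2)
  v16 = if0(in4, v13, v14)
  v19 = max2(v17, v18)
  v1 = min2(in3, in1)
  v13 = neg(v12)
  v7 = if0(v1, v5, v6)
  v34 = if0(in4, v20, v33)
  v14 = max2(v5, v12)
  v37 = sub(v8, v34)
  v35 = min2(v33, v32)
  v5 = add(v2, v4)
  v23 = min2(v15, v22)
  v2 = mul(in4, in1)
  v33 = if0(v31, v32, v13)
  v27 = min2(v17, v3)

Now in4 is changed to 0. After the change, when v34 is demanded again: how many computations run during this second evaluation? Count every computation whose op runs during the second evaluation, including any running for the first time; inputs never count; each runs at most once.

14 computations run: v2, v3, v6, v8, v9, v11, v12, v13, v16, v17, v18, v19, v20, v34.
Note the branch switch — demand abandons v15, v26, v27, v29, v30, v31, v33, which are never re-examined.

First demand of the output computes:
  v1 = min2(-4, -8) = -8
  v2 = mul(6, -8) = -48
  v3 = if0(in2=-9 -> else branch in4) = 6
  v6 = max2(6, 6) = 6
  v8 = add(6, -48) = -42
  v9 = add(-42, -42) = -84
  v11 = absv(6) = 6
  v12 = max2(6, -84) = 6
  v13 = neg(6) = -6
  v15 = if0(v1=-8 -> else branch v12) = 6
  v17 = if0(in2=-9 -> else branch v3) = 6
  v26 = max2(6, 6) = 6
  v27 = min2(6, 6) = 6
  v29 = min2(-8, 6) = -8
  v30 = mul(6, 6) = 36
  v31 = sub(-8, 36) = -44
  v33 = if0(v31=-44 -> else branch v13) = -6
  v34 = if0(in4=6 -> else branch v33) = -6

After the edit, cleaning proceeds:
  v2: a read changed (in4 6->0) — executes, giving 0.
  v3: a read changed (in4 6->0) — executes, giving 0.
  v6: a read changed (v3 6->0; in4 6->0) — executes, giving 0.
  v8: a read changed (v6 6->0; v2 -48->0) — executes, giving 0.
  v9: a read changed (v8 -42->0; v8 -42->0) — executes, giving 0.
  v11: a read changed (in4 6->0) — executes, giving 0.
  v12: a read changed (v11 6->0; v9 -84->0) — executes, giving 0.
  v13: a read changed (v12 6->0) — executes, giving 0.
  v15: stays stale; no demand reaches it after the flip.
  v16: had never run; runs now, result 0.
  v17: a read changed (v3 6->0) — executes, giving 0.
  v18: had never run; runs now, result 0.
  v19: had never run; runs now, result 0.
  v20: had never run; runs now, result 0.
  v26: stays stale; no demand reaches it after the flip.
  v27: stays stale; no demand reaches it after the flip.
  v29: stays stale; no demand reaches it after the flip.
  v30: stays stale; no demand reaches it after the flip.
  v31: stays stale; no demand reaches it after the flip.
  v33: stays stale; no demand reaches it after the flip.
  v34: a read changed (in4 6->0) — executes, giving 0.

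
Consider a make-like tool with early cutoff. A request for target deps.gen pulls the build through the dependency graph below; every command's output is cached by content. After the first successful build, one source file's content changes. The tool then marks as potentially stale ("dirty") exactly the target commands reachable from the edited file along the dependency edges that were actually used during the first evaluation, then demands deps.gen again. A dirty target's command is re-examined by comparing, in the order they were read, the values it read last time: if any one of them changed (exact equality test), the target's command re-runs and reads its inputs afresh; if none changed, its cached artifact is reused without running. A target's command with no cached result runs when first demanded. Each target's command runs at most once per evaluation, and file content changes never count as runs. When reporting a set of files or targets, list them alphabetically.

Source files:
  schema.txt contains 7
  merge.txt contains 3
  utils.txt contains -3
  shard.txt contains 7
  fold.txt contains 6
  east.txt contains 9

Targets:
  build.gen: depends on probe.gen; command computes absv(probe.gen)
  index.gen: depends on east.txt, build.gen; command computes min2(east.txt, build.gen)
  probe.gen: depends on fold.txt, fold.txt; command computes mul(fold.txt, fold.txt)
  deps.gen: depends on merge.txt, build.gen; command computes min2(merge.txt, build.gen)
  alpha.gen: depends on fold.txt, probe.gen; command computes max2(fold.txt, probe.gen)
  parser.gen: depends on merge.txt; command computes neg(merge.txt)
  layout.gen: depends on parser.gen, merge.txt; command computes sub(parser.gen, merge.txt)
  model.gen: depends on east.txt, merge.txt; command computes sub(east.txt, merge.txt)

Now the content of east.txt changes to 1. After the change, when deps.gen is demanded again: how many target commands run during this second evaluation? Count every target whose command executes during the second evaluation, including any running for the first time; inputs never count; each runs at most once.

0 target commands run: none.
Note the shortcut — east.txt feeds only undemanded nodes, so no recomputation happens.

First demand of the output computes:
  probe.gen = mul(6, 6) = 36
  build.gen = absv(36) = 36
  deps.gen = min2(3, 36) = 3

After the edit, cleaning proceeds:
  east.txt only reaches undemanded nodes; the second demand re-runs nothing.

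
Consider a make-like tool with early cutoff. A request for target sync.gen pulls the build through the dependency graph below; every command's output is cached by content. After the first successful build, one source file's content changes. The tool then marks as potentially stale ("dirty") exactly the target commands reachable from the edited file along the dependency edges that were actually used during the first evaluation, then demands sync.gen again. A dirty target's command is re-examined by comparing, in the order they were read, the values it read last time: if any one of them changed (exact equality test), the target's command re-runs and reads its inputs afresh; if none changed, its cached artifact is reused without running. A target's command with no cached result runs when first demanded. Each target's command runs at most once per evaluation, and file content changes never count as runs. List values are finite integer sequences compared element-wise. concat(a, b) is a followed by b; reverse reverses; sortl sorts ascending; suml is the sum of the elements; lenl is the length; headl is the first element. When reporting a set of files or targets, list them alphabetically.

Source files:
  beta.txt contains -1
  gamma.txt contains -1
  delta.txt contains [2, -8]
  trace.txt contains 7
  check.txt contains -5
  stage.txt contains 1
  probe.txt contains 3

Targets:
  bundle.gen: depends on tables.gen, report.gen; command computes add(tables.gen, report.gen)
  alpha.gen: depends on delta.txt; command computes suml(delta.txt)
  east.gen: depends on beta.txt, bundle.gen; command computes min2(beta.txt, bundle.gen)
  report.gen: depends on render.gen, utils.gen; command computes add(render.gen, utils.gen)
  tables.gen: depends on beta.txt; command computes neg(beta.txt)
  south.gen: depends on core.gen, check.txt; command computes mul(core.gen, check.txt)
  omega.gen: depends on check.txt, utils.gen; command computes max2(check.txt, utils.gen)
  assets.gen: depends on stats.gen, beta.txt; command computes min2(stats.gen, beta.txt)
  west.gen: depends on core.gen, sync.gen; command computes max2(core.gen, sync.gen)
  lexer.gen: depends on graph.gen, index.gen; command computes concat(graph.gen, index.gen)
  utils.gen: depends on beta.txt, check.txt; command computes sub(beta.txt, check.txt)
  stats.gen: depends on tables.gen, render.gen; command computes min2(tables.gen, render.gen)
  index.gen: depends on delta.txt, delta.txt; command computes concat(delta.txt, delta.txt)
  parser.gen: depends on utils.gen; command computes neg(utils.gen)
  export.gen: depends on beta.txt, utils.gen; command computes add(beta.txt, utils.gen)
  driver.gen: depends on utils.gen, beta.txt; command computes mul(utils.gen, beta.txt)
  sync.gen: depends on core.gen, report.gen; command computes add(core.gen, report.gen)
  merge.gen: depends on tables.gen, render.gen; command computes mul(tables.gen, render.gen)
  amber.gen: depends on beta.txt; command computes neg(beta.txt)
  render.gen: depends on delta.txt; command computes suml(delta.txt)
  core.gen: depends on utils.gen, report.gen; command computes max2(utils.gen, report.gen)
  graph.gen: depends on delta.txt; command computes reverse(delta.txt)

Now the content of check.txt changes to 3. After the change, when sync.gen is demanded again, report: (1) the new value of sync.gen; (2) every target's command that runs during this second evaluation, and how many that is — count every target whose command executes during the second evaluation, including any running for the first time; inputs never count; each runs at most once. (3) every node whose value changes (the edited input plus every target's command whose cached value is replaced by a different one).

First demand of the output computes:
  render.gen = suml([2, -8]) = -6
  utils.gen = sub(-1, -5) = 4
  report.gen = add(-6, 4) = -2
  core.gen = max2(4, -2) = 4
  sync.gen = add(4, -2) = 2

After the edit, cleaning proceeds:
  utils.gen: a read changed (check.txt -5->3) — executes, giving -4.
  report.gen: a read changed (utils.gen 4->-4) — executes, giving -10.
  core.gen: a read changed (utils.gen 4->-4; report.gen -2->-10) — executes, giving -4.
  sync.gen: a read changed (core.gen 4->-4; report.gen -2->-10) — executes, giving -14.

Demanding sync.gen again yields -14.
4 target commands run: core.gen, report.gen, sync.gen, utils.gen.
The nodes whose values change: check.txt, core.gen, report.gen, sync.gen, utils.gen.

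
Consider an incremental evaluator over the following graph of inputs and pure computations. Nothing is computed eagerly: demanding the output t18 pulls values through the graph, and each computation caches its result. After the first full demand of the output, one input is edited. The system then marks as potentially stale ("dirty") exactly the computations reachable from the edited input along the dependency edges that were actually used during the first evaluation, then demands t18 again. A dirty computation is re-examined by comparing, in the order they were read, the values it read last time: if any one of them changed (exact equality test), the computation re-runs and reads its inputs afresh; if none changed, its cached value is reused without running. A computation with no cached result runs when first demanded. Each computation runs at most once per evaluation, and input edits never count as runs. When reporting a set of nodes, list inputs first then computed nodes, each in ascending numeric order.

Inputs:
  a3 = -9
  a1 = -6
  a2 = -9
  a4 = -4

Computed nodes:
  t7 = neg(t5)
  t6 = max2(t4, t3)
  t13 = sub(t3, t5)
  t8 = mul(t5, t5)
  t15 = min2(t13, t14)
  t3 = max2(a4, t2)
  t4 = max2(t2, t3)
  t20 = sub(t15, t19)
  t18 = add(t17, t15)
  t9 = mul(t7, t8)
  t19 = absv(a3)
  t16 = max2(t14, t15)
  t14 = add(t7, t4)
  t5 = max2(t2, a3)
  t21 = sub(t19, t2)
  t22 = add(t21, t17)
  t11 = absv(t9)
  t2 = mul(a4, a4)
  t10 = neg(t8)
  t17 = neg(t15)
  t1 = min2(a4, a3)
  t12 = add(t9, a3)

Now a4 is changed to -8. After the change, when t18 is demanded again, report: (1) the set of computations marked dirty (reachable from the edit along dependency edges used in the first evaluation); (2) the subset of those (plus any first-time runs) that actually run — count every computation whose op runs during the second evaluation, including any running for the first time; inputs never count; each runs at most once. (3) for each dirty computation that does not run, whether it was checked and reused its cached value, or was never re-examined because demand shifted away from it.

Initial pass — values computed on the first demand:
  t2 = mul(-4, -4) = 16
  t3 = max2(-4, 16) = 16
  t4 = max2(16, 16) = 16
  t5 = max2(16, -9) = 16
  t7 = neg(16) = -16
  t13 = sub(16, 16) = 0
  t14 = add(-16, 16) = 0
  t15 = min2(0, 0) = 0
  t17 = neg(0) = 0
  t18 = add(0, 0) = 0

Second demand — change propagation:
  t2: re-runs because a4 -4->-8; a4 -4->-8; new result 64.
  t3: re-runs because a4 -4->-8; t2 16->64; new result 64.
  t4: re-runs because t2 16->64; t3 16->64; new result 64.
  t5: re-runs because t2 16->64; new result 64.
  t7: re-runs because t5 16->64; new result -64.
  t13: re-runs because t3 16->64; t5 16->64; new result 0 (unchanged).
  t14: re-runs because t7 -16->-64; t4 16->64; new result 0 (unchanged).
  t15: re-examined; everything it read last time is the same (t13 unchanged, t14 unchanged) — cache 0 kept, no run.
  t17: re-examined; everything it read last time is the same (t15 unchanged) — cache 0 kept, no run.
  t18: re-examined; everything it read last time is the same (t17 unchanged, t15 unchanged) — cache 0 kept, no run.

The important point: at t15 every value read last time is unchanged, so the dirty flag clears without a run.

Dirty set: t2, t3, t4, t5, t7, t13, t14, t15, t17, t18.
Run set: t2, t3, t4, t5, t7, t13, t14 (7 run).
Re-examined without running (cache reused): t15, t17, t18.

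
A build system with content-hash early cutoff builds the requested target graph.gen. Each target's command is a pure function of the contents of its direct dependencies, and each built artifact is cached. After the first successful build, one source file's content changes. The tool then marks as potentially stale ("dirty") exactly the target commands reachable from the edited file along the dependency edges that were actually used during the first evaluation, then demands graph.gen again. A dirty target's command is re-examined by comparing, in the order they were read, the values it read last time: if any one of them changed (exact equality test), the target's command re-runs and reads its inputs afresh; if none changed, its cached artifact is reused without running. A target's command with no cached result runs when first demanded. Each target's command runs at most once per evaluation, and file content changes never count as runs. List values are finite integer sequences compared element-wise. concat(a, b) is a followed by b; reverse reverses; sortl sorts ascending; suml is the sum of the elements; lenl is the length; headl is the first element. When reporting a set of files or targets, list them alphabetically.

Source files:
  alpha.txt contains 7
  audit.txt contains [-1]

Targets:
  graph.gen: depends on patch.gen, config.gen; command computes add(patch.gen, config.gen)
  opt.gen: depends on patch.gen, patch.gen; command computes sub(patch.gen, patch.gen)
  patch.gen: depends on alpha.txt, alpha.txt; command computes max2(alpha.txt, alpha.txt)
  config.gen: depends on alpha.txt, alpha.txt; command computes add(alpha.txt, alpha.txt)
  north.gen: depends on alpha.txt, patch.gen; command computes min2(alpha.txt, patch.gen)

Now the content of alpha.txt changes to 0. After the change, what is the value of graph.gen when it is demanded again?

First evaluation (everything demanded from the output):
  config.gen = add(7, 7) = 14
  patch.gen = max2(7, 7) = 7
  graph.gen = add(7, 14) = 21

Propagation after the edit:
  config.gen: runs — alpha.txt 7->0; alpha.txt 7->0; result 0.
  patch.gen: runs — alpha.txt 7->0; alpha.txt 7->0; result 0.
  graph.gen: runs — patch.gen 7->0; config.gen 14->0; result 0.

New value of graph.gen: 0.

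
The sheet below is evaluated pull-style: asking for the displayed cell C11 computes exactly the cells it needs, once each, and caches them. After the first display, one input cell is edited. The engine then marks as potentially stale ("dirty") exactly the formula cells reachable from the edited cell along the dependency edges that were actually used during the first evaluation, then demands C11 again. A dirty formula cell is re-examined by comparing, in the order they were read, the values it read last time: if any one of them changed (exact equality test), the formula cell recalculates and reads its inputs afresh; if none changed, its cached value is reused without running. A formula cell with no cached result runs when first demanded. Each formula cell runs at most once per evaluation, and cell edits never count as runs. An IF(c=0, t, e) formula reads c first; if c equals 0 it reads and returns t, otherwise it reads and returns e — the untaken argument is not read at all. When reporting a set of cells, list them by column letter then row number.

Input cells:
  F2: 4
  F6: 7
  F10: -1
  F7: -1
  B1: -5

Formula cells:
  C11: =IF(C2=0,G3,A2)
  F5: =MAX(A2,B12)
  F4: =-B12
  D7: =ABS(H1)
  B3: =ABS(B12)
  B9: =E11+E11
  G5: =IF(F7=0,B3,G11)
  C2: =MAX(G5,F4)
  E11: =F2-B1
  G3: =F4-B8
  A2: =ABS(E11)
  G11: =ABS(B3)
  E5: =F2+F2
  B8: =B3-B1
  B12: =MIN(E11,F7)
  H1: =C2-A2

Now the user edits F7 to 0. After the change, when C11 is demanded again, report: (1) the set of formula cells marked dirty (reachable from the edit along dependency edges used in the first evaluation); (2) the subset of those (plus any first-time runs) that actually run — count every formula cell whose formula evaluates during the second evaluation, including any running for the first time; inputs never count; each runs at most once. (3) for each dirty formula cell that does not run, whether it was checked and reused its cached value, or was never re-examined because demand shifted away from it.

The edit dirties: B3, B12, C2, C11, F4, G5, G11.
8 formula cells run: B3, B8, B12, C2, C11, F4, G3, G5.
Unvisited dirty nodes (no longer demanded): G11.
Note the branch switch — demand abandons G11, which is never re-examined.

First demand of the output computes:
  E11 = 4 - -5 = 9
  A2 = ABS(9) = 9
  B12 = MIN(9, -1) = -1
  B3 = ABS(-1) = 1
  F4 = -(-1) = 1
  G11 = ABS(1) = 1
  G5 = IF(F7=0: F7=-1 -> else branch G11) = 1
  C2 = MAX(1, 1) = 1
  C11 = IF(C2=0: C2=1 -> else branch A2) = 9

After the edit, cleaning proceeds:
  B12: a read changed (F7 -1->0) — executes, giving 0.
  B3: a read changed (B12 -1->0) — executes, giving 0.
  B8: had never run; runs now, result 5.
  F4: a read changed (B12 -1->0) — executes, giving 0.
  G3: had never run; runs now, result -5.
  G11: stays stale; no demand reaches it after the flip.
  G5: a read changed (F7 -1->0) — executes, giving 0.
  C2: a read changed (G5 1->0; F4 1->0) — executes, giving 0.
  C11: a read changed (C2 1->0) — executes, giving -5.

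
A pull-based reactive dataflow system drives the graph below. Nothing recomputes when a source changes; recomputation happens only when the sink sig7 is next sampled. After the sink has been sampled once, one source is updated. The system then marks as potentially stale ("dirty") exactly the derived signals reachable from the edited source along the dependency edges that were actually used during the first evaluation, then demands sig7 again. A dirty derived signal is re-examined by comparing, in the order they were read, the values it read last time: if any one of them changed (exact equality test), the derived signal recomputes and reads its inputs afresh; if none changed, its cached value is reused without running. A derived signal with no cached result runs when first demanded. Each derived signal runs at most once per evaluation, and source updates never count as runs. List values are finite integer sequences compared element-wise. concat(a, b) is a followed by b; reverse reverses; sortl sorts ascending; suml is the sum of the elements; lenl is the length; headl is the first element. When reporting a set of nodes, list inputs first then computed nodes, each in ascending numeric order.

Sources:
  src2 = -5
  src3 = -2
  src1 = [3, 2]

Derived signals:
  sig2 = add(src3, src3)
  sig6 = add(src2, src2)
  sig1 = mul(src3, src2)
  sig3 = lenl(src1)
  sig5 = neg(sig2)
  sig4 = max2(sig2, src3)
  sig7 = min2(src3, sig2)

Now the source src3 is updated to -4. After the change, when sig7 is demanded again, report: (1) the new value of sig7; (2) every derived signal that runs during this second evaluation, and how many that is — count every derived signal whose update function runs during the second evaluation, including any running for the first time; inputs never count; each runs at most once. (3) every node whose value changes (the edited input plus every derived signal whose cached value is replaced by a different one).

New value of sig7: -8.
Derived signals that run: sig2, sig7 — 2 in total.
Values that change: src3, sig2, sig7.

First evaluation (everything demanded from the output):
  sig2 = add(-2, -2) = -4
  sig7 = min2(-2, -4) = -4

Propagation after the edit:
  sig2: runs — src3 -2->-4; src3 -2->-4; result -8.
  sig7: runs — src3 -2->-4; sig2 -4->-8; result -8.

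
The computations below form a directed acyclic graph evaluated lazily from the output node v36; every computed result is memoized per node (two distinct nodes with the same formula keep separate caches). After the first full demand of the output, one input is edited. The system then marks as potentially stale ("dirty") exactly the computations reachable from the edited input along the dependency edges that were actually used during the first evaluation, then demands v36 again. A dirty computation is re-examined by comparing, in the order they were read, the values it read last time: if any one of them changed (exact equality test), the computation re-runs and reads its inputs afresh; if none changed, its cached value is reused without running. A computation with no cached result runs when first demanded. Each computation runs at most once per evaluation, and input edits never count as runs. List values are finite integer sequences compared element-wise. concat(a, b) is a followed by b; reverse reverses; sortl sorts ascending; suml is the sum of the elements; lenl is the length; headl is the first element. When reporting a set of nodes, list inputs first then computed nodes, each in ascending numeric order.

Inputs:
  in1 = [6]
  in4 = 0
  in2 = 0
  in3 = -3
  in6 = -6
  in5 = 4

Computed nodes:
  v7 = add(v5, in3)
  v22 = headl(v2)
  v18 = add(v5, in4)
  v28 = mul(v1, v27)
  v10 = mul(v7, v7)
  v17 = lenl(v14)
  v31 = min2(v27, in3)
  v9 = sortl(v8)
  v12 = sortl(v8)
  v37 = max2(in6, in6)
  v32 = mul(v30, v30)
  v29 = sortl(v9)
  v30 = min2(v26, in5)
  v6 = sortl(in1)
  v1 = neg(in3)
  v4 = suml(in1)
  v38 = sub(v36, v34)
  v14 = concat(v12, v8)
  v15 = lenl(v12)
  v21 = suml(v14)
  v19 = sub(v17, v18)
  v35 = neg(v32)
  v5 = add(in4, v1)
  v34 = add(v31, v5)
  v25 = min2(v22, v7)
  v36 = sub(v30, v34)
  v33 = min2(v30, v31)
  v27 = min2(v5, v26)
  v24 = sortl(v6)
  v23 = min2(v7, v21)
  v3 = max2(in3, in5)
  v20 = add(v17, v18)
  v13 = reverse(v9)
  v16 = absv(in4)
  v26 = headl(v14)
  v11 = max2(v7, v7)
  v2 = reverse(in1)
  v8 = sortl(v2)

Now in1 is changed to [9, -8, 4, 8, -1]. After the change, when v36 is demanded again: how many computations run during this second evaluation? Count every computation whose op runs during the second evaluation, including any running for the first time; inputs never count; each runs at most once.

10 computations run: v2, v8, v12, v14, v26, v27, v30, v31, v34, v36.

First demand of the output computes:
  v1 = neg(-3) = 3
  v2 = reverse([6]) = [6]
  v5 = add(0, 3) = 3
  v8 = sortl([6]) = [6]
  v12 = sortl([6]) = [6]
  v14 = concat([6], [6]) = [6, 6]
  v26 = headl([6, 6]) = 6
  v27 = min2(3, 6) = 3
  v30 = min2(6, 4) = 4
  v31 = min2(3, -3) = -3
  v34 = add(-3, 3) = 0
  v36 = sub(4, 0) = 4

After the edit, cleaning proceeds:
  v2: a read changed (in1 [6]->[9, -8, 4, 8, -1]) — executes, giving [-1, 8, 4, -8, 9].
  v8: a read changed (v2 [6]->[-1, 8, 4, -8, 9]) — executes, giving [-8, -1, 4, 8, 9].
  v12: a read changed (v8 [6]->[-8, -1, 4, 8, 9]) — executes, giving [-8, -1, 4, 8, 9].
  v14: a read changed (v12 [6]->[-8, -1, 4, 8, 9]; v8 [6]->[-8, -1, 4, 8, 9]) — executes, giving [-8, -1, 4, 8, 9, -8, -1, 4, 8, 9].
  v26: a read changed (v14 [6, 6]->[-8, -1, 4, 8, 9, -8, -1, 4, 8, 9]) — executes, giving -8.
  v27: a read changed (v26 6->-8) — executes, giving -8.
  v30: a read changed (v26 6->-8) — executes, giving -8.
  v31: a read changed (v27 3->-8) — executes, giving -8.
  v34: a read changed (v31 -3->-8) — executes, giving -5.
  v36: a read changed (v30 4->-8; v34 0->-5) — executes, giving -3.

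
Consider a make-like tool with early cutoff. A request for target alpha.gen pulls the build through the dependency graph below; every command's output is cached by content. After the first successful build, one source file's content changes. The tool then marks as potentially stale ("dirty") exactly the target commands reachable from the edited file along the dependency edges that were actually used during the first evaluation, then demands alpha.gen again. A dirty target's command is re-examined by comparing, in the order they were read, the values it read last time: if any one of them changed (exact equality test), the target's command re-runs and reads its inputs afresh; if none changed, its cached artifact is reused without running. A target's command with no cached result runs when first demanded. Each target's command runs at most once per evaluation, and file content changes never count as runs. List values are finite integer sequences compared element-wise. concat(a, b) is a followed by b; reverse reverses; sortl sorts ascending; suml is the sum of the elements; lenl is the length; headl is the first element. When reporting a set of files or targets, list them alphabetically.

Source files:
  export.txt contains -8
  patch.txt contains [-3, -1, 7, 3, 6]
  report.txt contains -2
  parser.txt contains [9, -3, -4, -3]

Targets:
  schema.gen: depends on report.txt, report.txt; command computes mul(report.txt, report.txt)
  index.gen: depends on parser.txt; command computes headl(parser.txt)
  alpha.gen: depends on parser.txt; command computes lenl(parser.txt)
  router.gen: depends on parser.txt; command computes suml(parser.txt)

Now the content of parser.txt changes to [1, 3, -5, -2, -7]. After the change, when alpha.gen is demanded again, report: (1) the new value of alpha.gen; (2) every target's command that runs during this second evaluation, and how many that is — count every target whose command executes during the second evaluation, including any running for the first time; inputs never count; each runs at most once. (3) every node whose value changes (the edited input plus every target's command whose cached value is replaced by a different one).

First demand of the output computes:
  alpha.gen = lenl([9, -3, -4, -3]) = 4

After the edit, cleaning proceeds:
  alpha.gen: a read changed (parser.txt [9, -3, -4, -3]->[1, 3, -5, -2, -7]) — executes, giving 5.

Demanding alpha.gen again yields 5.
1 target commands run: alpha.gen.
The nodes whose values change: alpha.gen, parser.txt.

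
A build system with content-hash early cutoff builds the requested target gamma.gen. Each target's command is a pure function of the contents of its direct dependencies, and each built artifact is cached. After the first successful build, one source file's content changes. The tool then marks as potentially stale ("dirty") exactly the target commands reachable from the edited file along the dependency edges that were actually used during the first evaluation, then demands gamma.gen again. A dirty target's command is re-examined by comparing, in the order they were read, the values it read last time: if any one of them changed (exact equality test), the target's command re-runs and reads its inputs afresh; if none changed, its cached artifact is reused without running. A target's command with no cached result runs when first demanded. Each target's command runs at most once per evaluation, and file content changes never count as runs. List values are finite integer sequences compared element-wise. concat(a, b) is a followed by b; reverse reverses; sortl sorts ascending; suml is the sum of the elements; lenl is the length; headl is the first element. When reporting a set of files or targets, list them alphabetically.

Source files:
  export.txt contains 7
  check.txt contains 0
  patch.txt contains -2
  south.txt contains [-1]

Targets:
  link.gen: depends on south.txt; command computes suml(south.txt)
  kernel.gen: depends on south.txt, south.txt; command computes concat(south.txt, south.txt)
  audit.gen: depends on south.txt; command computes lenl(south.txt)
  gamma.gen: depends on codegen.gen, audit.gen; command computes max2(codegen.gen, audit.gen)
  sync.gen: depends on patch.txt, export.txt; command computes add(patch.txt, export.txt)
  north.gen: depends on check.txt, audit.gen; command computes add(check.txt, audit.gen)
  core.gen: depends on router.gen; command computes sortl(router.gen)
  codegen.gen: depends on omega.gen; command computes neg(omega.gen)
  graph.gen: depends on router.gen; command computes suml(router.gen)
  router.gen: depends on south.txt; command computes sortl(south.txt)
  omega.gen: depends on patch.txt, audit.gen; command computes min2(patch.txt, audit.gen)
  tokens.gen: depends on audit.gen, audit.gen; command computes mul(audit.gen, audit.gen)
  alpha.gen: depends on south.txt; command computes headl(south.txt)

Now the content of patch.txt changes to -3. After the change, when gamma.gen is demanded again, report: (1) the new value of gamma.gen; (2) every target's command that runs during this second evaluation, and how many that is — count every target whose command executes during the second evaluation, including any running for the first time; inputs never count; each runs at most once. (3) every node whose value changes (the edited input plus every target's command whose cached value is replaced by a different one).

First evaluation (everything demanded from the output):
  audit.gen = lenl([-1]) = 1
  omega.gen = min2(-2, 1) = -2
  codegen.gen = neg(-2) = 2
  gamma.gen = max2(2, 1) = 2

Propagation after the edit:
  omega.gen: runs — patch.txt -2->-3; result -3.
  codegen.gen: runs — omega.gen -2->-3; result 3.
  gamma.gen: runs — codegen.gen 2->3; result 3.

New value of gamma.gen: 3.
Target commands that run: codegen.gen, gamma.gen, omega.gen — 3 in total.
Values that change: codegen.gen, gamma.gen, omega.gen, patch.txt.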